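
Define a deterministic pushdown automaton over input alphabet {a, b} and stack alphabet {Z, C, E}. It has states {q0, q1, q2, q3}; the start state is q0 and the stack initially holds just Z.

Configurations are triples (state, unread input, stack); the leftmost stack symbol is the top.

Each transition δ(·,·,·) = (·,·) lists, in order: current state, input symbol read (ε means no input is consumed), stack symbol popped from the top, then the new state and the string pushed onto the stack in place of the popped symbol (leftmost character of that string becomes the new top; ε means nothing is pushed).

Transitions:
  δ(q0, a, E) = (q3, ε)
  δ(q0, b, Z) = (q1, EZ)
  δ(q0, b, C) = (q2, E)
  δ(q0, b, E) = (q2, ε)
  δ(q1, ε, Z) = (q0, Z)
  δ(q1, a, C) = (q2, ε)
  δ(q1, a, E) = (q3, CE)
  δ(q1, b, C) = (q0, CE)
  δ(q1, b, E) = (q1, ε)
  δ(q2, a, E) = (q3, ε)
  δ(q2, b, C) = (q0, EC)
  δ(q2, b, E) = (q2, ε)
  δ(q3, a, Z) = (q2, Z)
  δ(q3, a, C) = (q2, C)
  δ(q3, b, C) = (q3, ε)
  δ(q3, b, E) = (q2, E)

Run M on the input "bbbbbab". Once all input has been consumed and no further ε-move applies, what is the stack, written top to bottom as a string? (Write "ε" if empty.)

EZ

(q0, bbbbbab, Z)
  read b, top Z: go to q1, push EZ → (q1, bbbbab, EZ)
  read b, top E: go to q1, push ε → (q1, bbbab, Z)
  ε-move, top Z: go to q0, push Z → (q0, bbbab, Z)
  read b, top Z: go to q1, push EZ → (q1, bbab, EZ)
  read b, top E: go to q1, push ε → (q1, bab, Z)
  ε-move, top Z: go to q0, push Z → (q0, bab, Z)
  read b, top Z: go to q1, push EZ → (q1, ab, EZ)
  read a, top E: go to q3, push CE → (q3, b, CEZ)
  read b, top C: go to q3, push ε → (q3, ε, EZ)
All input consumed in state q3 with stack EZ.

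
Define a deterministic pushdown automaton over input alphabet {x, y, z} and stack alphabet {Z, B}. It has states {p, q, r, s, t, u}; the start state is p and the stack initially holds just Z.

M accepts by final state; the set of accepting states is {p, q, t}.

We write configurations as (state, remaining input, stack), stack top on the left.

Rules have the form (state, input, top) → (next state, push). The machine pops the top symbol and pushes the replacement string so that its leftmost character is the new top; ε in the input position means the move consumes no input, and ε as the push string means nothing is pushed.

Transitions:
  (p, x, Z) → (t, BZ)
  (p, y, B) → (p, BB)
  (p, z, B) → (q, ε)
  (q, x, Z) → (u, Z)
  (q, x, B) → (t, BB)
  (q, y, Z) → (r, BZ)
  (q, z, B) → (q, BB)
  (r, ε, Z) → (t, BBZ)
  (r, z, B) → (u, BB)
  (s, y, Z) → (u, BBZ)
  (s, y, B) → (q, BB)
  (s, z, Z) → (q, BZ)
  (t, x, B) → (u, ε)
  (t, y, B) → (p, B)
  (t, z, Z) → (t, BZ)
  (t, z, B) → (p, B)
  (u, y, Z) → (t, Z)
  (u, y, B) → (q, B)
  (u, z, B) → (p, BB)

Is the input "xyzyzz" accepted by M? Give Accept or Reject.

Accept

(p, xyzyzz, Z) ⊢ (t, yzyzz, BZ) ⊢ (p, zyzz, BZ) ⊢ (q, yzz, Z) ⊢ (r, zz, BZ) ⊢ (u, z, BBZ) ⊢ (p, ε, BBBZ)
All input consumed; state p ∈ F.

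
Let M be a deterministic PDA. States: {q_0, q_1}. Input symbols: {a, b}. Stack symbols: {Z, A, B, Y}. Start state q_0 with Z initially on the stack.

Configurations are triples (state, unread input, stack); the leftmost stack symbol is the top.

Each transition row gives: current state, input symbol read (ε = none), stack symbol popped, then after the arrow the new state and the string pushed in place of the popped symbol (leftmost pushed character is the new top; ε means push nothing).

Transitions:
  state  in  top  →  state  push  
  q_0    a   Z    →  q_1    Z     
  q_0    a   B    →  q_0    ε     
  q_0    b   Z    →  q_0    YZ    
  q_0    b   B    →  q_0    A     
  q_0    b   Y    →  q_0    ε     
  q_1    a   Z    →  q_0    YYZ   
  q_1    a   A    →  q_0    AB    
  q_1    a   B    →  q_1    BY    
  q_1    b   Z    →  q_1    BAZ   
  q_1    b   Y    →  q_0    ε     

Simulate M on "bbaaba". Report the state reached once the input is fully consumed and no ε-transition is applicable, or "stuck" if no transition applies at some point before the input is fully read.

stuck

(q_0, bbaaba, Z)
  read b, top Z: go to q_0, push YZ → (q_0, baaba, YZ)
  read b, top Y: go to q_0, push ε → (q_0, aaba, Z)
  read a, top Z: go to q_1, push Z → (q_1, aba, Z)
  read a, top Z: go to q_0, push YYZ → (q_0, ba, YYZ)
  read b, top Y: go to q_0, push ε → (q_0, a, YZ)
No transition for (q_0, a, top Y); M blocks with input a remaining.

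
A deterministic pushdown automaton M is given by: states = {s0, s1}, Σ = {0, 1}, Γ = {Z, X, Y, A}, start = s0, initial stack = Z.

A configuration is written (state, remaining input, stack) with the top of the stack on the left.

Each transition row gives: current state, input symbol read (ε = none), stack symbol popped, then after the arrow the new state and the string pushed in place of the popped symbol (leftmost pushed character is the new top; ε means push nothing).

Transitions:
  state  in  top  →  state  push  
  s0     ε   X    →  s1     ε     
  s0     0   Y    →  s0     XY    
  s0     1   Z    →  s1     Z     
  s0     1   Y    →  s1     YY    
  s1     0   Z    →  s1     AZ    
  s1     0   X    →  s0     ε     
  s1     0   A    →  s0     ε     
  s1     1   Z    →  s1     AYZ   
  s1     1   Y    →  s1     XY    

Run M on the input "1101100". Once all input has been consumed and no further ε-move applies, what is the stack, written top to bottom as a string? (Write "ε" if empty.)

(s0, 1101100, Z)
  read 1, top Z: go to s1, push Z → (s1, 101100, Z)
  read 1, top Z: go to s1, push AYZ → (s1, 01100, AYZ)
  read 0, top A: go to s0, push ε → (s0, 1100, YZ)
  read 1, top Y: go to s1, push YY → (s1, 100, YYZ)
  read 1, top Y: go to s1, push XY → (s1, 00, XYYZ)
  read 0, top X: go to s0, push ε → (s0, 0, YYZ)
  read 0, top Y: go to s0, push XY → (s0, ε, XYYZ)
  ε-move, top X: go to s1, push ε → (s1, ε, YYZ)
All input consumed in state s1 with stack YYZ.

YYZ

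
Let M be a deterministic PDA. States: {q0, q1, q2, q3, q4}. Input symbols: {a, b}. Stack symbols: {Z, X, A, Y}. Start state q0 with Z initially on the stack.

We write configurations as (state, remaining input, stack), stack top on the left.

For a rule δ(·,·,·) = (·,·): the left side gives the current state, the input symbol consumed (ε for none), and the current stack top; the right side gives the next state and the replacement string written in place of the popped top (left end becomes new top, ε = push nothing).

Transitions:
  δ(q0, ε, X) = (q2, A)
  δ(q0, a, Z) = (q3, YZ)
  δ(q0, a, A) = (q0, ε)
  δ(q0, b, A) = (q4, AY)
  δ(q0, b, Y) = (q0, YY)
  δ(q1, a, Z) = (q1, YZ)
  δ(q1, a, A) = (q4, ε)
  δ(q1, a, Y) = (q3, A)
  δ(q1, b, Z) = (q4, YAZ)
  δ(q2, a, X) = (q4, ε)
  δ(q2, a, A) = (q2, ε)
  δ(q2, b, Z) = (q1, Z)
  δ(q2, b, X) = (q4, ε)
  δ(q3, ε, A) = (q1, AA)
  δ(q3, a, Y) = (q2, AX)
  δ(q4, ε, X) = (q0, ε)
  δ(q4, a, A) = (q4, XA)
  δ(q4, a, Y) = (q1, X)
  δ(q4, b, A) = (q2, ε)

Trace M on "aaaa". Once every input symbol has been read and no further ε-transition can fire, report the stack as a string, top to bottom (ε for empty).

(q0, aaaa, Z) ⊢ (q3, aaa, YZ) ⊢ (q2, aa, AXZ) ⊢ (q2, a, XZ) ⊢ (q4, ε, Z)
All input consumed in state q4 with stack Z.

Z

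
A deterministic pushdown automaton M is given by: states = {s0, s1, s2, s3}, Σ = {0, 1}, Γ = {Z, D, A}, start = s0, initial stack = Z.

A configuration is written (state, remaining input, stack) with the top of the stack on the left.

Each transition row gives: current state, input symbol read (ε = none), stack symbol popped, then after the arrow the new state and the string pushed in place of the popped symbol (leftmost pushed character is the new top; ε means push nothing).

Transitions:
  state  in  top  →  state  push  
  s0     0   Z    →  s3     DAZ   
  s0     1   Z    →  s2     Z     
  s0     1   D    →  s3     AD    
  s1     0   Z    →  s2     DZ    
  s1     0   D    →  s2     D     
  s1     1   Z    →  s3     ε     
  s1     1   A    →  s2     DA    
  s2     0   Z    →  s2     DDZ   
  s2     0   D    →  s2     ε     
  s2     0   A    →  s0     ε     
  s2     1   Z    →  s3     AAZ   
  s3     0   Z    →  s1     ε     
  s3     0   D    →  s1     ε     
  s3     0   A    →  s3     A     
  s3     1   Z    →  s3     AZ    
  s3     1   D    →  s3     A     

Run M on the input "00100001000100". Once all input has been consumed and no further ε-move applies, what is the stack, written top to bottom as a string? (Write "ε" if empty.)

AAZ

(s0, 00100001000100, Z) ⊢ (s3, 0100001000100, DAZ) ⊢ (s1, 100001000100, AZ) ⊢ (s2, 00001000100, DAZ) ⊢ (s2, 0001000100, AZ) ⊢ (s0, 001000100, Z) ⊢ (s3, 01000100, DAZ) ⊢ (s1, 1000100, AZ) ⊢ (s2, 000100, DAZ) ⊢ (s2, 00100, AZ) ⊢ (s0, 0100, Z) ⊢ (s3, 100, DAZ) ⊢ (s3, 00, AAZ) ⊢ (s3, 0, AAZ) ⊢ (s3, ε, AAZ)
All input consumed in state s3 with stack AAZ.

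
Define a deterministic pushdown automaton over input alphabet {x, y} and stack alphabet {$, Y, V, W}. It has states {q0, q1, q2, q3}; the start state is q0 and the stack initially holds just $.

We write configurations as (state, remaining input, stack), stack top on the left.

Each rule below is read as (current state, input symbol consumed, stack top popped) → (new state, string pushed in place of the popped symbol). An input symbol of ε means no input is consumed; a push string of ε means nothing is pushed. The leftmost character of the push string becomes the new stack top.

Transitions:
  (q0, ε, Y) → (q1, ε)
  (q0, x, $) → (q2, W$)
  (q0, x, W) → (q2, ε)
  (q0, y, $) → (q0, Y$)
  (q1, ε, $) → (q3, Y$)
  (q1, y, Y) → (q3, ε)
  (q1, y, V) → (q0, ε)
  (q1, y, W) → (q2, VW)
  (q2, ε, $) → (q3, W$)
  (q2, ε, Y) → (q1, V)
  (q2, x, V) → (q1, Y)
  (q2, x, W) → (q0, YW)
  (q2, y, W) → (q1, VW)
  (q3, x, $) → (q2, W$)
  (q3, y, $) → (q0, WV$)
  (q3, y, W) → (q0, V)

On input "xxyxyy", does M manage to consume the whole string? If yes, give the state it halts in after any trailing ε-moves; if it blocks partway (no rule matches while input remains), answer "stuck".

q0

(q0, xxyxyy, $) ⊢ (q2, xyxyy, W$) ⊢ (q0, yxyy, YW$) ⊢ (q1, yxyy, W$) ⊢ (q2, xyy, VW$) ⊢ (q1, yy, YW$) ⊢ (q3, y, W$) ⊢ (q0, ε, V$)
All input consumed; M is in state q0.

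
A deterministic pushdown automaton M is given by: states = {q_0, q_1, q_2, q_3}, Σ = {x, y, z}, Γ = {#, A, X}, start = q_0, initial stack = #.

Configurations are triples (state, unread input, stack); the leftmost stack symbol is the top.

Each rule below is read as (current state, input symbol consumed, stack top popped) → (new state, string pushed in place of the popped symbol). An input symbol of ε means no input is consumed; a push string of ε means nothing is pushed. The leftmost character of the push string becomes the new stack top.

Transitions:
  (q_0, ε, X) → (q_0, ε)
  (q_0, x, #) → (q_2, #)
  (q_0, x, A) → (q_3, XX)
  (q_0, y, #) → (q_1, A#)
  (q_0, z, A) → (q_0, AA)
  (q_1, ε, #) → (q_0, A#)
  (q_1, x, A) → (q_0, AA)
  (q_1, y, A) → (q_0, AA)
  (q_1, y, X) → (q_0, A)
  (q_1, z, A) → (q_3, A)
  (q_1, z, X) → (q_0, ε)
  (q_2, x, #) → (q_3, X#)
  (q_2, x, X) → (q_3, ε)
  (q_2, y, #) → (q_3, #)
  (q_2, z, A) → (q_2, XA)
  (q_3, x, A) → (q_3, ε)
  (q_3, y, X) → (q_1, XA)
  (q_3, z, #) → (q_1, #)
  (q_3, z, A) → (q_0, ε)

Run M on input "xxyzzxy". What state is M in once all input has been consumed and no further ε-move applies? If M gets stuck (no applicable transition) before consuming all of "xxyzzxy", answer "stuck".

(q_0, xxyzzxy, #)
  read x, top #: go to q_2, push # → (q_2, xyzzxy, #)
  read x, top #: go to q_3, push X# → (q_3, yzzxy, X#)
  read y, top X: go to q_1, push XA → (q_1, zzxy, XA#)
  read z, top X: go to q_0, push ε → (q_0, zxy, A#)
  read z, top A: go to q_0, push AA → (q_0, xy, AA#)
  read x, top A: go to q_3, push XX → (q_3, y, XXA#)
  read y, top X: go to q_1, push XA → (q_1, ε, XAXA#)
All input consumed; M is in state q_1.

q_1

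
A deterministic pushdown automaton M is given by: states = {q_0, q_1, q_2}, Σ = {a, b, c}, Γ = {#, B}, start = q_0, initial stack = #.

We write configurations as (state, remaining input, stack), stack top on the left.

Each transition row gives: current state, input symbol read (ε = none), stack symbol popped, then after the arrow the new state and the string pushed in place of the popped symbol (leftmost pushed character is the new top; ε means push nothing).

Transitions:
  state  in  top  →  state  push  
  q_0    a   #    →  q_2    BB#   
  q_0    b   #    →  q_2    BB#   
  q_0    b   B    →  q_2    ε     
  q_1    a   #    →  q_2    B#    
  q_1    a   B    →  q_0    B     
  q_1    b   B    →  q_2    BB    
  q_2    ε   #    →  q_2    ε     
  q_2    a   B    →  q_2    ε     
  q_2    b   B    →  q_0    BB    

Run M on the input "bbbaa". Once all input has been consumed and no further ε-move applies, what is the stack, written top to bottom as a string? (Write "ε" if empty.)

(q_0, bbbaa, #)
  read b, top #: go to q_2, push BB# → (q_2, bbaa, BB#)
  read b, top B: go to q_0, push BB → (q_0, baa, BBB#)
  read b, top B: go to q_2, push ε → (q_2, aa, BB#)
  read a, top B: go to q_2, push ε → (q_2, a, B#)
  read a, top B: go to q_2, push ε → (q_2, ε, #)
  ε-move, top #: go to q_2, push ε → (q_2, ε, ε)
All input consumed in state q_2 with stack ε.

ε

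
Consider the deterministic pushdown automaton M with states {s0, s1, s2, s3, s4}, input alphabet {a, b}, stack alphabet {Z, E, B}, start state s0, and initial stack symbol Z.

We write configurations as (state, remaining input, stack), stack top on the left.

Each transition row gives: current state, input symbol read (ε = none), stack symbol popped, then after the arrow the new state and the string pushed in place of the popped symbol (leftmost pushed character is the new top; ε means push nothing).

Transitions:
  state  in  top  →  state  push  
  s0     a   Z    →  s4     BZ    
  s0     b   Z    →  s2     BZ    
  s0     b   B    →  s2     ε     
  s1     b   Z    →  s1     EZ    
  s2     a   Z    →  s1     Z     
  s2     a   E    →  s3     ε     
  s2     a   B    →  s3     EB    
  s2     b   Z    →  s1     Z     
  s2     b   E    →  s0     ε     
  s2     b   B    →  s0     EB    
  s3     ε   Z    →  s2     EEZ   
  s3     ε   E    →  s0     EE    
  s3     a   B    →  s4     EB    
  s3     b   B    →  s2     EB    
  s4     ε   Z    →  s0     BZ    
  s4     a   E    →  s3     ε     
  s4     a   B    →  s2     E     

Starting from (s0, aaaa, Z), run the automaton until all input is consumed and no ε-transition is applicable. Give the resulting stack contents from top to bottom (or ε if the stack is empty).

EEZ

(s0, aaaa, Z)
  read a, top Z: go to s4, push BZ → (s4, aaa, BZ)
  read a, top B: go to s2, push E → (s2, aa, EZ)
  read a, top E: go to s3, push ε → (s3, a, Z)
  ε-move, top Z: go to s2, push EEZ → (s2, a, EEZ)
  read a, top E: go to s3, push ε → (s3, ε, EZ)
  ε-move, top E: go to s0, push EE → (s0, ε, EEZ)
All input consumed in state s0 with stack EEZ.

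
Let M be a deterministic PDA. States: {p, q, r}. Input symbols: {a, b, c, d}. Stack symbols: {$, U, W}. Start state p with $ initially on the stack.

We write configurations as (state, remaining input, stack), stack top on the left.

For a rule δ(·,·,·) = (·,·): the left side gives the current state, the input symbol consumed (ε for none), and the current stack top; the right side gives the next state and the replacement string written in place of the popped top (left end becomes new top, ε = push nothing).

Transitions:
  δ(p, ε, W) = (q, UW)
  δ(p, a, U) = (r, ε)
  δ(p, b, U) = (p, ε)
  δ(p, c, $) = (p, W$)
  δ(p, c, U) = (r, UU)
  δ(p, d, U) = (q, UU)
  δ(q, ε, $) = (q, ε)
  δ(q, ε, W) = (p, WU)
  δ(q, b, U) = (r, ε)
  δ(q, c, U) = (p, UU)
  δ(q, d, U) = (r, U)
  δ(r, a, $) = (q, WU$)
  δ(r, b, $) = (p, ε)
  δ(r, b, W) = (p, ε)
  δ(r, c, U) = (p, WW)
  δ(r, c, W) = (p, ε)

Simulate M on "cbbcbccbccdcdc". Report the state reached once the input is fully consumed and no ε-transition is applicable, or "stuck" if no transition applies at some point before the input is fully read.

(p, cbbcbccbccdcdc, $)
  read c, top $: go to p, push W$ → (p, bbcbccbccdcdc, W$)
  ε-move, top W: go to q, push UW → (q, bbcbccbccdcdc, UW$)
  read b, top U: go to r, push ε → (r, bcbccbccdcdc, W$)
  read b, top W: go to p, push ε → (p, cbccbccdcdc, $)
  read c, top $: go to p, push W$ → (p, bccbccdcdc, W$)
  ε-move, top W: go to q, push UW → (q, bccbccdcdc, UW$)
  read b, top U: go to r, push ε → (r, ccbccdcdc, W$)
  read c, top W: go to p, push ε → (p, cbccdcdc, $)
  read c, top $: go to p, push W$ → (p, bccdcdc, W$)
  ε-move, top W: go to q, push UW → (q, bccdcdc, UW$)
  read b, top U: go to r, push ε → (r, ccdcdc, W$)
  read c, top W: go to p, push ε → (p, cdcdc, $)
  read c, top $: go to p, push W$ → (p, dcdc, W$)
  ε-move, top W: go to q, push UW → (q, dcdc, UW$)
  read d, top U: go to r, push U → (r, cdc, UW$)
  read c, top U: go to p, push WW → (p, dc, WWW$)
  ε-move, top W: go to q, push UW → (q, dc, UWWW$)
  read d, top U: go to r, push U → (r, c, UWWW$)
  read c, top U: go to p, push WW → (p, ε, WWWWW$)
  ε-move, top W: go to q, push UW → (q, ε, UWWWWW$)
All input consumed; M is in state q.

q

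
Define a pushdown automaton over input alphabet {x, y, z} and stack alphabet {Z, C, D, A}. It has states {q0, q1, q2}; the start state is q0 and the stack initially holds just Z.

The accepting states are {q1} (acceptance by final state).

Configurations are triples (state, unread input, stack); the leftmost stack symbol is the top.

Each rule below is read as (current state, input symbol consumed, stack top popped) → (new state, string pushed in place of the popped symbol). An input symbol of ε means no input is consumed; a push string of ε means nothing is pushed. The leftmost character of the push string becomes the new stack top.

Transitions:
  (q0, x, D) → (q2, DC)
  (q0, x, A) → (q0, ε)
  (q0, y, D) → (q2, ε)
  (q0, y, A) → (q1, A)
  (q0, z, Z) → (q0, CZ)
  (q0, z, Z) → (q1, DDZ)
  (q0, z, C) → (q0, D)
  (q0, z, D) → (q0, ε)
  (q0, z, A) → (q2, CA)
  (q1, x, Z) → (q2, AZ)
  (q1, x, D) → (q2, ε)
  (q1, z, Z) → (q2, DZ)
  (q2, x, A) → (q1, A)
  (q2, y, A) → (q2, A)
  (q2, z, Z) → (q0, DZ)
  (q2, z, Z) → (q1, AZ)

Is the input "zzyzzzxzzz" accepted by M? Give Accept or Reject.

Reject

No computation consumes all input and reaches a final state.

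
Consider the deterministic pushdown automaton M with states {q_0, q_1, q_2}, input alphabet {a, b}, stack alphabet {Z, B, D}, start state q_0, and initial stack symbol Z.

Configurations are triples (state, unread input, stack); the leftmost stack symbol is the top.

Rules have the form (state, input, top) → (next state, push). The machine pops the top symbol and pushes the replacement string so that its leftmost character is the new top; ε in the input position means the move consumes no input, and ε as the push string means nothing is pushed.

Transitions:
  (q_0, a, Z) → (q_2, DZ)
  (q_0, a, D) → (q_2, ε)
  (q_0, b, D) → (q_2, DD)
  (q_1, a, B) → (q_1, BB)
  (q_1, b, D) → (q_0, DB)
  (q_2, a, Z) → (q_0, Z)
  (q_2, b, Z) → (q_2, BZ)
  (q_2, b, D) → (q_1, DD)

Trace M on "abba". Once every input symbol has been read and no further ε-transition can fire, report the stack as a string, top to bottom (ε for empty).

(q_0, abba, Z) ⊢ (q_2, bba, DZ) ⊢ (q_1, ba, DDZ) ⊢ (q_0, a, DBDZ) ⊢ (q_2, ε, BDZ)
All input consumed in state q_2 with stack BDZ.

BDZ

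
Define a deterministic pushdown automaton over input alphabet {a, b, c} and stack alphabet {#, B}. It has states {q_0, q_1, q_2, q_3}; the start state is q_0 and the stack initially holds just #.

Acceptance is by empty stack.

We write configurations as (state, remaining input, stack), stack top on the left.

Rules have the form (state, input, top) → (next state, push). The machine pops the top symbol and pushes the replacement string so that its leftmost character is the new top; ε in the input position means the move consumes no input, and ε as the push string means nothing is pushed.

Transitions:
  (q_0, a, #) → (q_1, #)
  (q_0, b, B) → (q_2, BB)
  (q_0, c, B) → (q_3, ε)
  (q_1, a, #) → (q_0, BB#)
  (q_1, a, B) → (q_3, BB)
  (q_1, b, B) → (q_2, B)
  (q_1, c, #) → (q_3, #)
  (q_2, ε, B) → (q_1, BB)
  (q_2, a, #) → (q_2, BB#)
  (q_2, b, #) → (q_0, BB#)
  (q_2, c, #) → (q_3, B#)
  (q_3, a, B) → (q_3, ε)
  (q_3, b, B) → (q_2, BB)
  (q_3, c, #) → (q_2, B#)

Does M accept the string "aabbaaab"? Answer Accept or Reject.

Reject

(q_0, aabbaaab, #)
  read a, top #: go to q_1, push # → (q_1, abbaaab, #)
  read a, top #: go to q_0, push BB# → (q_0, bbaaab, BB#)
  read b, top B: go to q_2, push BB → (q_2, baaab, BBB#)
  ε-move, top B: go to q_1, push BB → (q_1, baaab, BBBB#)
  read b, top B: go to q_2, push B → (q_2, aaab, BBBB#)
  ε-move, top B: go to q_1, push BB → (q_1, aaab, BBBBB#)
  read a, top B: go to q_3, push BB → (q_3, aab, BBBBBB#)
  read a, top B: go to q_3, push ε → (q_3, ab, BBBBB#)
  read a, top B: go to q_3, push ε → (q_3, b, BBBB#)
  read b, top B: go to q_2, push BB → (q_2, ε, BBBBB#)
  ε-move, top B: go to q_1, push BB → (q_1, ε, BBBBBB#)
All input consumed; stack is BBBBBB#, not empty, and no further ε-move applies.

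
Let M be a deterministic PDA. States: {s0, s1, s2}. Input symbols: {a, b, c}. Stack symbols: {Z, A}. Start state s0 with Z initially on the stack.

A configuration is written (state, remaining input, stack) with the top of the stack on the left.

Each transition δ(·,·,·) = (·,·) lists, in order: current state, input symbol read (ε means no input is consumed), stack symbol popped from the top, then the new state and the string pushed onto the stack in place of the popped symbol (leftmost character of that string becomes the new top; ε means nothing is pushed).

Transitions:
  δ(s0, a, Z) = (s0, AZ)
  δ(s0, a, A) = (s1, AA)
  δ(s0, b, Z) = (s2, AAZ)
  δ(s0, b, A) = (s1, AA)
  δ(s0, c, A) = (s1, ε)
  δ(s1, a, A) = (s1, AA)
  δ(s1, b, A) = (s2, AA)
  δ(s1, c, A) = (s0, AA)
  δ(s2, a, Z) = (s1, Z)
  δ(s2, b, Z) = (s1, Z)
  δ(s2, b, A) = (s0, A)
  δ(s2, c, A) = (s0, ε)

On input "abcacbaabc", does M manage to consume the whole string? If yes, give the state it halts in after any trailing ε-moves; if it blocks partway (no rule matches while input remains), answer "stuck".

s0

(s0, abcacbaabc, Z)
  read a, top Z: go to s0, push AZ → (s0, bcacbaabc, AZ)
  read b, top A: go to s1, push AA → (s1, cacbaabc, AAZ)
  read c, top A: go to s0, push AA → (s0, acbaabc, AAAZ)
  read a, top A: go to s1, push AA → (s1, cbaabc, AAAAZ)
  read c, top A: go to s0, push AA → (s0, baabc, AAAAAZ)
  read b, top A: go to s1, push AA → (s1, aabc, AAAAAAZ)
  read a, top A: go to s1, push AA → (s1, abc, AAAAAAAZ)
  read a, top A: go to s1, push AA → (s1, bc, AAAAAAAAZ)
  read b, top A: go to s2, push AA → (s2, c, AAAAAAAAAZ)
  read c, top A: go to s0, push ε → (s0, ε, AAAAAAAAZ)
All input consumed; M is in state s0.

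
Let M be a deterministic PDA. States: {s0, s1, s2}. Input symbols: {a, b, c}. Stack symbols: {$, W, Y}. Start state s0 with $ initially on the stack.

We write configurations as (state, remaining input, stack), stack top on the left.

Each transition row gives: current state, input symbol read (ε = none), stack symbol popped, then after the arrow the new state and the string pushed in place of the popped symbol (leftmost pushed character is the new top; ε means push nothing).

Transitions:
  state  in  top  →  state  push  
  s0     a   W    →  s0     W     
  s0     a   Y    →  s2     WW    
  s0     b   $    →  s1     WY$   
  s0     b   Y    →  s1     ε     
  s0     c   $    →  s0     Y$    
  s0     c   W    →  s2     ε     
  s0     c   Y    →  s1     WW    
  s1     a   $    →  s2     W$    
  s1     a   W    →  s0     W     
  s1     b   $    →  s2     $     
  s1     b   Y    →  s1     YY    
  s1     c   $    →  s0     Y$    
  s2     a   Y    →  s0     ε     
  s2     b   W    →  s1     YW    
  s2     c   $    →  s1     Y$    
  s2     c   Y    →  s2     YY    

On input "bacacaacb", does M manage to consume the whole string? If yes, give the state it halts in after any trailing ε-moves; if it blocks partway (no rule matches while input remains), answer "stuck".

(s0, bacacaacb, $) ⊢ (s1, acacaacb, WY$) ⊢ (s0, cacaacb, WY$) ⊢ (s2, acaacb, Y$) ⊢ (s0, caacb, $) ⊢ (s0, aacb, Y$) ⊢ (s2, acb, WW$)
No transition for (s2, a, top W); M blocks with input acb remaining.

stuck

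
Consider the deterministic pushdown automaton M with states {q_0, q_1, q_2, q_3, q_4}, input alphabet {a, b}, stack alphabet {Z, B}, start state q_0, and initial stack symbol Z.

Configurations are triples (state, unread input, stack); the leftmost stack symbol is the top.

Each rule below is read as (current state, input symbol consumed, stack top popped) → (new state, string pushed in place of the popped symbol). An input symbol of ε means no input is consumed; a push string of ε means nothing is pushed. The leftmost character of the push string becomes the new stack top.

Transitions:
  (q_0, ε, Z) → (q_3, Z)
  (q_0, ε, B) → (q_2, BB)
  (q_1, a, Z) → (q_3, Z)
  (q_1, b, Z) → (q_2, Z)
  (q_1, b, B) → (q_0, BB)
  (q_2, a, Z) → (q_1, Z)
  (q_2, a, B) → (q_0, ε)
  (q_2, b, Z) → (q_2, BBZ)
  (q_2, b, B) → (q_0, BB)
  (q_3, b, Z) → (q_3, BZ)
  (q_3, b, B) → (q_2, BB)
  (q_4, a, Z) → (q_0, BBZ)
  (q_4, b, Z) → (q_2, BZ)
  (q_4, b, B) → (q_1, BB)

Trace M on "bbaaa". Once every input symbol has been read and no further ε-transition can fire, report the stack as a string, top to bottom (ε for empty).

(q_0, bbaaa, Z) ⊢ (q_3, bbaaa, Z) ⊢ (q_3, baaa, BZ) ⊢ (q_2, aaa, BBZ) ⊢ (q_0, aa, BZ) ⊢ (q_2, aa, BBZ) ⊢ (q_0, a, BZ) ⊢ (q_2, a, BBZ) ⊢ (q_0, ε, BZ) ⊢ (q_2, ε, BBZ)
All input consumed in state q_2 with stack BBZ.

BBZ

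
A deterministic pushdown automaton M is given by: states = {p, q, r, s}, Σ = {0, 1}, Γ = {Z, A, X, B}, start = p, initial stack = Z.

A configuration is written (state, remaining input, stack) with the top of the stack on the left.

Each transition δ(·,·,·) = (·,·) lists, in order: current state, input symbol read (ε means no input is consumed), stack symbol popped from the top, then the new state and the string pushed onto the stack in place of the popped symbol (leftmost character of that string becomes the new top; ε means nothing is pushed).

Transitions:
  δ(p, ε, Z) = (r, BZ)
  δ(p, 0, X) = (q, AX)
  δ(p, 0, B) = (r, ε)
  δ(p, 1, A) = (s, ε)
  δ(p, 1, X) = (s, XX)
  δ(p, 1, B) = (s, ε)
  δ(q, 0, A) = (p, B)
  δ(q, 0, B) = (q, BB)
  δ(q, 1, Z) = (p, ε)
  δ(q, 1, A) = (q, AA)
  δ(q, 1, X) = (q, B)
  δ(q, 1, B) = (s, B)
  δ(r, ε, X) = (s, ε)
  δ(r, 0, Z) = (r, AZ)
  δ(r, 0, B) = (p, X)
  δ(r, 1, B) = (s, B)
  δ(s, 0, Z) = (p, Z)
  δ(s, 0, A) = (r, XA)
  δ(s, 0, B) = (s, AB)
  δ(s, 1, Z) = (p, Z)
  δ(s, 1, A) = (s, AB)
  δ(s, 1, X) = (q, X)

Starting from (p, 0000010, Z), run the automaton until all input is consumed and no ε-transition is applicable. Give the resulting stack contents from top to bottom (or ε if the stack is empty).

ABZ

(p, 0000010, Z) ⊢ (r, 0000010, BZ) ⊢ (p, 000010, XZ) ⊢ (q, 00010, AXZ) ⊢ (p, 0010, BXZ) ⊢ (r, 010, XZ) ⊢ (s, 010, Z) ⊢ (p, 10, Z) ⊢ (r, 10, BZ) ⊢ (s, 0, BZ) ⊢ (s, ε, ABZ)
All input consumed in state s with stack ABZ.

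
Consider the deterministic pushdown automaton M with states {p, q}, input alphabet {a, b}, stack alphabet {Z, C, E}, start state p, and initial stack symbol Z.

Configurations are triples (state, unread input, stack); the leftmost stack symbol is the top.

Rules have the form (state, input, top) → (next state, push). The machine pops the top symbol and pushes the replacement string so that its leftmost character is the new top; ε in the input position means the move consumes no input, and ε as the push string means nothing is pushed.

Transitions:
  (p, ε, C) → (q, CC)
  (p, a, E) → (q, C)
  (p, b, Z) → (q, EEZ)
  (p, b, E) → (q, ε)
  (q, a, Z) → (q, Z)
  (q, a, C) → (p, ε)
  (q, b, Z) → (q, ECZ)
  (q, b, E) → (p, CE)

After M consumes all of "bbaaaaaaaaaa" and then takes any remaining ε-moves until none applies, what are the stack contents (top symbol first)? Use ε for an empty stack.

CCEEZ

(p, bbaaaaaaaaaa, Z)
  read b, top Z: go to q, push EEZ → (q, baaaaaaaaaa, EEZ)
  read b, top E: go to p, push CE → (p, aaaaaaaaaa, CEEZ)
  ε-move, top C: go to q, push CC → (q, aaaaaaaaaa, CCEEZ)
  read a, top C: go to p, push ε → (p, aaaaaaaaa, CEEZ)
  ε-move, top C: go to q, push CC → (q, aaaaaaaaa, CCEEZ)
  read a, top C: go to p, push ε → (p, aaaaaaaa, CEEZ)
  ε-move, top C: go to q, push CC → (q, aaaaaaaa, CCEEZ)
  read a, top C: go to p, push ε → (p, aaaaaaa, CEEZ)
  ε-move, top C: go to q, push CC → (q, aaaaaaa, CCEEZ)
  read a, top C: go to p, push ε → (p, aaaaaa, CEEZ)
  ε-move, top C: go to q, push CC → (q, aaaaaa, CCEEZ)
  read a, top C: go to p, push ε → (p, aaaaa, CEEZ)
  ε-move, top C: go to q, push CC → (q, aaaaa, CCEEZ)
  read a, top C: go to p, push ε → (p, aaaa, CEEZ)
  ε-move, top C: go to q, push CC → (q, aaaa, CCEEZ)
  read a, top C: go to p, push ε → (p, aaa, CEEZ)
  ε-move, top C: go to q, push CC → (q, aaa, CCEEZ)
  read a, top C: go to p, push ε → (p, aa, CEEZ)
  ε-move, top C: go to q, push CC → (q, aa, CCEEZ)
  read a, top C: go to p, push ε → (p, a, CEEZ)
  ε-move, top C: go to q, push CC → (q, a, CCEEZ)
  read a, top C: go to p, push ε → (p, ε, CEEZ)
  ε-move, top C: go to q, push CC → (q, ε, CCEEZ)
All input consumed in state q with stack CCEEZ.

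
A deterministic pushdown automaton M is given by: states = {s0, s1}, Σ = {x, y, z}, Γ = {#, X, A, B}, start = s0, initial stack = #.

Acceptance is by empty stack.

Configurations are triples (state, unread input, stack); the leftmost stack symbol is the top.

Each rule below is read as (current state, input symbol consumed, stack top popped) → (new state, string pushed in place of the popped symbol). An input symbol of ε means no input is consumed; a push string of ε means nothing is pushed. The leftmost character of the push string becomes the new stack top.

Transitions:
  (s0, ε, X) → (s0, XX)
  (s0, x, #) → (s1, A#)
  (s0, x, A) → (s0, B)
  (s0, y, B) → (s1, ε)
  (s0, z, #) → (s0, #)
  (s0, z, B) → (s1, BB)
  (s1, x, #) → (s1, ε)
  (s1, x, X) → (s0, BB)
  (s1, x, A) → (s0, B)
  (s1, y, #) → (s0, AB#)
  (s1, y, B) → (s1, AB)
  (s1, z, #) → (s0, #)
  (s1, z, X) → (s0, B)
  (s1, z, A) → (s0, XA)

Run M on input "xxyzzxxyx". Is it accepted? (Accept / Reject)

(s0, xxyzzxxyx, #)
  read x, top #: go to s1, push A# → (s1, xyzzxxyx, A#)
  read x, top A: go to s0, push B → (s0, yzzxxyx, B#)
  read y, top B: go to s1, push ε → (s1, zzxxyx, #)
  read z, top #: go to s0, push # → (s0, zxxyx, #)
  read z, top #: go to s0, push # → (s0, xxyx, #)
  read x, top #: go to s1, push A# → (s1, xyx, A#)
  read x, top A: go to s0, push B → (s0, yx, B#)
  read y, top B: go to s1, push ε → (s1, x, #)
  read x, top #: go to s1, push ε → (s1, ε, ε)
All input consumed and the stack is empty.

Accept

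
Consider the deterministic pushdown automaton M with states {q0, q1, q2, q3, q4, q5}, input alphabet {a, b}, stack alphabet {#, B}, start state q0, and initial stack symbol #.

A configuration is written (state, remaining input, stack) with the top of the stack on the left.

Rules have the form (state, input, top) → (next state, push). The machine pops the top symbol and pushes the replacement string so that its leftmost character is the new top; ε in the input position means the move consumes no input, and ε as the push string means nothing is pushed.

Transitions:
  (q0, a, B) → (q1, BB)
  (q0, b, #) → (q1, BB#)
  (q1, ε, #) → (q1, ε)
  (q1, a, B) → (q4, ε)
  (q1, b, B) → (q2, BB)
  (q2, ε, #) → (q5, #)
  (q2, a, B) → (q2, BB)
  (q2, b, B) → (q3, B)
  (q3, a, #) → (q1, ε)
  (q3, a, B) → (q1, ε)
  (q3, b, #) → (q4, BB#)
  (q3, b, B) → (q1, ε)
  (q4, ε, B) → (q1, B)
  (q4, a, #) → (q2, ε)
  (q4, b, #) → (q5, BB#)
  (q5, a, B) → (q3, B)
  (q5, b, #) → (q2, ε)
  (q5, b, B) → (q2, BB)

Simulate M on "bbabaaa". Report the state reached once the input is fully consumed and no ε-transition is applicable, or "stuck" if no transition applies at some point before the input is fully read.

q1

(q0, bbabaaa, #) ⊢ (q1, babaaa, BB#) ⊢ (q2, abaaa, BBB#) ⊢ (q2, baaa, BBBB#) ⊢ (q3, aaa, BBBB#) ⊢ (q1, aa, BBB#) ⊢ (q4, a, BB#) ⊢ (q1, a, BB#) ⊢ (q4, ε, B#) ⊢ (q1, ε, B#)
All input consumed; M is in state q1.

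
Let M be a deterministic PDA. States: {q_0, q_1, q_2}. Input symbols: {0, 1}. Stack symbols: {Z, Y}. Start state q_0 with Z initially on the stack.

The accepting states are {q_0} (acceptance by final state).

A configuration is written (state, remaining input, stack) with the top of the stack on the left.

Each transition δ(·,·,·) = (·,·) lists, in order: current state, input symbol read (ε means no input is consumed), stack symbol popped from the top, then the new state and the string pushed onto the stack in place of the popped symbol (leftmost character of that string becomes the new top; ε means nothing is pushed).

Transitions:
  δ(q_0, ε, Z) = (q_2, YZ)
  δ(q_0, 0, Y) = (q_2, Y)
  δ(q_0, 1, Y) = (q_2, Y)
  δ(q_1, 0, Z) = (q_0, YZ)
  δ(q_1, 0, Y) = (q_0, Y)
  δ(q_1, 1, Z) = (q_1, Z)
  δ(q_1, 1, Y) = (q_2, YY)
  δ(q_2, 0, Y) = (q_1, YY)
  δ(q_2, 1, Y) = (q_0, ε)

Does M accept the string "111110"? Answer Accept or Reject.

Reject

(q_0, 111110, Z) ⊢ (q_2, 111110, YZ) ⊢ (q_0, 11110, Z) ⊢ (q_2, 11110, YZ) ⊢ (q_0, 1110, Z) ⊢ (q_2, 1110, YZ) ⊢ (q_0, 110, Z) ⊢ (q_2, 110, YZ) ⊢ (q_0, 10, Z) ⊢ (q_2, 10, YZ) ⊢ (q_0, 0, Z) ⊢ (q_2, 0, YZ) ⊢ (q_1, ε, YYZ)
All input consumed; state q_1 ∉ F and no further ε-move applies.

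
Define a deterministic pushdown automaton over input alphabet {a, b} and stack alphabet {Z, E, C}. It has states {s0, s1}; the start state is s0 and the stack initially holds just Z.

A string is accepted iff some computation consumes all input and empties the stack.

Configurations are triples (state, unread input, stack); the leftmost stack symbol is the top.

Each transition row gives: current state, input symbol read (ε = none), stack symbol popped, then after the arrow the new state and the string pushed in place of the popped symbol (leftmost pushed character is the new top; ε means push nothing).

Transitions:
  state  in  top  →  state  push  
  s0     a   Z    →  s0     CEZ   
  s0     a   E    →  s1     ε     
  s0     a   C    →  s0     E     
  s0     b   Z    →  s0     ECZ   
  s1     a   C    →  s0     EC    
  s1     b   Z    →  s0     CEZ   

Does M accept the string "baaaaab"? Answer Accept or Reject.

Reject

(s0, baaaaab, Z) ⊢ (s0, aaaaab, ECZ) ⊢ (s1, aaaab, CZ) ⊢ (s0, aaab, ECZ) ⊢ (s1, aab, CZ) ⊢ (s0, ab, ECZ) ⊢ (s1, b, CZ)
No transition applies at (s1, b, CZ); input not fully consumed.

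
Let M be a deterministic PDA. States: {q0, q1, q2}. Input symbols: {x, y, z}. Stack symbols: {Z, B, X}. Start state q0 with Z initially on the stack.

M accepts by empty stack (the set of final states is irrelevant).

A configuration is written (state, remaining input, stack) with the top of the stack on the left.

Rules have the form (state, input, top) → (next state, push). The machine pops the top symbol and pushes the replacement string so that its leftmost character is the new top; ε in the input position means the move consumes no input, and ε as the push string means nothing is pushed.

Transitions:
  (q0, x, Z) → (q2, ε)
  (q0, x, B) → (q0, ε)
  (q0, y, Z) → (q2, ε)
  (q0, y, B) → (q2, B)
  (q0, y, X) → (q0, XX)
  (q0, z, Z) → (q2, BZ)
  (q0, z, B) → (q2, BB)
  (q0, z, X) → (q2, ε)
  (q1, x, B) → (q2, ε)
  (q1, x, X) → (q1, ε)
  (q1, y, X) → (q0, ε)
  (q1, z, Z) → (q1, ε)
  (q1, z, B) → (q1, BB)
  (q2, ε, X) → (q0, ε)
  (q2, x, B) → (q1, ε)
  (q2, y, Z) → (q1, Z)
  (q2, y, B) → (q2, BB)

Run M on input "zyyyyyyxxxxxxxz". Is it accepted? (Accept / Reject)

Accept

(q0, zyyyyyyxxxxxxxz, Z)
  read z, top Z: go to q2, push BZ → (q2, yyyyyyxxxxxxxz, BZ)
  read y, top B: go to q2, push BB → (q2, yyyyyxxxxxxxz, BBZ)
  read y, top B: go to q2, push BB → (q2, yyyyxxxxxxxz, BBBZ)
  read y, top B: go to q2, push BB → (q2, yyyxxxxxxxz, BBBBZ)
  read y, top B: go to q2, push BB → (q2, yyxxxxxxxz, BBBBBZ)
  read y, top B: go to q2, push BB → (q2, yxxxxxxxz, BBBBBBZ)
  read y, top B: go to q2, push BB → (q2, xxxxxxxz, BBBBBBBZ)
  read x, top B: go to q1, push ε → (q1, xxxxxxz, BBBBBBZ)
  read x, top B: go to q2, push ε → (q2, xxxxxz, BBBBBZ)
  read x, top B: go to q1, push ε → (q1, xxxxz, BBBBZ)
  read x, top B: go to q2, push ε → (q2, xxxz, BBBZ)
  read x, top B: go to q1, push ε → (q1, xxz, BBZ)
  read x, top B: go to q2, push ε → (q2, xz, BZ)
  read x, top B: go to q1, push ε → (q1, z, Z)
  read z, top Z: go to q1, push ε → (q1, ε, ε)
All input consumed and the stack is empty.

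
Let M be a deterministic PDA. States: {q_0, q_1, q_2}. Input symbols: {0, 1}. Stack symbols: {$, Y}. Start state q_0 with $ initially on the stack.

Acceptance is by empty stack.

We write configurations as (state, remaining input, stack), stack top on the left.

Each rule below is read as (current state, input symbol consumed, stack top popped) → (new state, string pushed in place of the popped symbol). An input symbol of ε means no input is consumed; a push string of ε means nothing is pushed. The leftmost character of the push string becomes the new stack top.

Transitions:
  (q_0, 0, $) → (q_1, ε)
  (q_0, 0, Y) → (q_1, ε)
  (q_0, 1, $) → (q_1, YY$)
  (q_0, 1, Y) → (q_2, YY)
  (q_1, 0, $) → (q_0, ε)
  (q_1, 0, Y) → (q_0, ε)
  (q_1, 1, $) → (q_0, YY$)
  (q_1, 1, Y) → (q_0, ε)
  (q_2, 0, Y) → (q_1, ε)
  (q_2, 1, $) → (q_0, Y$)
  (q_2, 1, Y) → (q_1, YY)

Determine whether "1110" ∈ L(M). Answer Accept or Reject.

(q_0, 1110, $)
  read 1, top $: go to q_1, push YY$ → (q_1, 110, YY$)
  read 1, top Y: go to q_0, push ε → (q_0, 10, Y$)
  read 1, top Y: go to q_2, push YY → (q_2, 0, YY$)
  read 0, top Y: go to q_1, push ε → (q_1, ε, Y$)
All input consumed; stack is Y$, not empty, and no further ε-move applies.

Reject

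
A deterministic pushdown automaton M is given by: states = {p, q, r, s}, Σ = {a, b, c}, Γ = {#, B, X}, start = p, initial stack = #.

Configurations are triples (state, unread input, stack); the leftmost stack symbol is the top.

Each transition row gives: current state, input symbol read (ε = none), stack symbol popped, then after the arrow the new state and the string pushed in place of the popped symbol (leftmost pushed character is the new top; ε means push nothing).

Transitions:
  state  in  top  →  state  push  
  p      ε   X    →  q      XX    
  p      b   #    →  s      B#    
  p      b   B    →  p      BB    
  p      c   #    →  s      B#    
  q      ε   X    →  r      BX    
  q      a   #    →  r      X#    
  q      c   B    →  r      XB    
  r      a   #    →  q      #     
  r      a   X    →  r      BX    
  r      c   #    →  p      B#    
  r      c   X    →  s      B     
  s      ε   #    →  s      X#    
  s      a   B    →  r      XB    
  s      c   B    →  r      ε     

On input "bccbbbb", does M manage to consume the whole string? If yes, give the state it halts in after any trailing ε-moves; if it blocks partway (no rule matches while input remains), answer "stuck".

(p, bccbbbb, #) ⊢ (s, ccbbbb, B#) ⊢ (r, cbbbb, #) ⊢ (p, bbbb, B#) ⊢ (p, bbb, BB#) ⊢ (p, bb, BBB#) ⊢ (p, b, BBBB#) ⊢ (p, ε, BBBBB#)
All input consumed; M is in state p.

p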